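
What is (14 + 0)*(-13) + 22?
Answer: -160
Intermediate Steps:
(14 + 0)*(-13) + 22 = 14*(-13) + 22 = -182 + 22 = -160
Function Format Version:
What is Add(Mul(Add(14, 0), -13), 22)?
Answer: -160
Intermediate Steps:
Add(Mul(Add(14, 0), -13), 22) = Add(Mul(14, -13), 22) = Add(-182, 22) = -160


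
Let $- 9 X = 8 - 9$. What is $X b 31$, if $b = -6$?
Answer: $- \frac{62}{3} \approx -20.667$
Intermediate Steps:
$X = \frac{1}{9}$ ($X = - \frac{8 - 9}{9} = \left(- \frac{1}{9}\right) \left(-1\right) = \frac{1}{9} \approx 0.11111$)
$X b 31 = \frac{1}{9} \left(-6\right) 31 = \left(- \frac{2}{3}\right) 31 = - \frac{62}{3}$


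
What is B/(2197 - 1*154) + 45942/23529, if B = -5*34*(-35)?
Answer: 2514592/516879 ≈ 4.8650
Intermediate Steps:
B = 5950 (B = -170*(-35) = 5950)
B/(2197 - 1*154) + 45942/23529 = 5950/(2197 - 1*154) + 45942/23529 = 5950/(2197 - 154) + 45942*(1/23529) = 5950/2043 + 494/253 = 2514592/516879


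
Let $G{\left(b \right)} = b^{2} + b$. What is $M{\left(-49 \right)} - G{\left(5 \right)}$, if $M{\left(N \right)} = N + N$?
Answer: $-128$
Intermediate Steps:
$M{\left(N \right)} = 2 N$
$G{\left(b \right)} = b + b^{2}$
$M{\left(-49 \right)} - G{\left(5 \right)} = 2 \left(-49\right) - 5 \left(1 + 5\right) = -98 - 5 \cdot 6 = -98 - 30 = -128$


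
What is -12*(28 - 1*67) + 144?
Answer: 612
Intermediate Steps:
-12*(28 - 1*67) + 144 = -12*(28 - 67) + 144 = -12*(-39) + 144 = 468 + 144 = 612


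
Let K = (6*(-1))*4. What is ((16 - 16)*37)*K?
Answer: 0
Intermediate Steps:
K = -24 (K = -6*4 = -24)
((16 - 16)*37)*K = ((16 - 16)*37)*(-24) = (0*37)*(-24) = 0*(-24) = 0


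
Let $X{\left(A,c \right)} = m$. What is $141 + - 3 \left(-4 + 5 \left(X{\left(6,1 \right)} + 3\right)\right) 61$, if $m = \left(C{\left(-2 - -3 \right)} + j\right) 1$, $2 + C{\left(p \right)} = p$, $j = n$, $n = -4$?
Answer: $2703$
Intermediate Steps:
$j = -4$
$C{\left(p \right)} = -2 + p$
$m = -5$ ($m = \left(\left(-2 - -1\right) - 4\right) 1 = \left(\left(-2 + \left(-2 + 3\right)\right) - 4\right) 1 = \left(\left(-2 + 1\right) - 4\right) 1 = \left(-1 - 4\right) 1 = \left(-5\right) 1 = -5$)
$X{\left(A,c \right)} = -5$
$141 + - 3 \left(-4 + 5 \left(X{\left(6,1 \right)} + 3\right)\right) 61 = 141 + - 3 \left(-4 + 5 \left(-5 + 3\right)\right) 61 = 141 + - 3 \left(-4 + 5 \left(-2\right)\right) 61 = 141 + - 3 \left(-4 - 10\right) 61 = 141 + \left(-3\right) \left(-14\right) 61 = 141 + 42 \cdot 61 = 141 + 2562 = 2703$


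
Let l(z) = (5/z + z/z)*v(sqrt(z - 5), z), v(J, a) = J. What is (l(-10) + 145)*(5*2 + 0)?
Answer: 1450 + 5*I*sqrt(15) ≈ 1450.0 + 19.365*I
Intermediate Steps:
l(z) = sqrt(-5 + z)*(1 + 5/z) (l(z) = (5/z + z/z)*sqrt(z - 5) = (5/z + 1)*sqrt(-5 + z) = (1 + 5/z)*sqrt(-5 + z) = sqrt(-5 + z)*(1 + 5/z))
(l(-10) + 145)*(5*2 + 0) = (sqrt(-5 - 10)*(5 - 10)/(-10) + 145)*(5*2 + 0) = (-1/10*sqrt(-15)*(-5) + 145)*(10 + 0) = (-1/10*I*sqrt(15)*(-5) + 145)*10 = (I*sqrt(15)/2 + 145)*10 = (145 + I*sqrt(15)/2)*10 = 1450 + 5*I*sqrt(15)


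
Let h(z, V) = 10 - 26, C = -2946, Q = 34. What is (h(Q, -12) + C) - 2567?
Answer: -5529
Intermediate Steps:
h(z, V) = -16
(h(Q, -12) + C) - 2567 = (-16 - 2946) - 2567 = -2962 - 2567 = -5529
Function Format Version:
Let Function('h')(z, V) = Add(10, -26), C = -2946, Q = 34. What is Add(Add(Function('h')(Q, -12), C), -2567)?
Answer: -5529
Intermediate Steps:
Function('h')(z, V) = -16
Add(Add(Function('h')(Q, -12), C), -2567) = Add(Add(-16, -2946), -2567) = Add(-2962, -2567) = -5529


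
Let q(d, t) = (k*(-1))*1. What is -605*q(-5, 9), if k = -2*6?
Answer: -7260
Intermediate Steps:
k = -12
q(d, t) = 12 (q(d, t) = -12*(-1)*1 = 12*1 = 12)
-605*q(-5, 9) = -605*12 = -7260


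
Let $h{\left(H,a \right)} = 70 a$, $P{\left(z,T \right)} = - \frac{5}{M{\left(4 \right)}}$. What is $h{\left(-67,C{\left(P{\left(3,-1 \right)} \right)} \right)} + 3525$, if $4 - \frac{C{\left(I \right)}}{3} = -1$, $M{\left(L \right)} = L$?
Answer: $4575$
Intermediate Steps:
$P{\left(z,T \right)} = - \frac{5}{4}$
$C{\left(I \right)} = 15$ ($C{\left(I \right)} = 12 - -3 = 12 + 3 = 15$)
$h{\left(-67,C{\left(P{\left(3,-1 \right)} \right)} \right)} + 3525 = 70 \cdot 15 + 3525 = 1050 + 3525 = 4575$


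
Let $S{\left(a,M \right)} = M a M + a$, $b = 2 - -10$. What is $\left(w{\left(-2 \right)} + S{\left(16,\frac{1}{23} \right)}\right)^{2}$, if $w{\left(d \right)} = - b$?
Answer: $\frac{4545424}{279841} \approx 16.243$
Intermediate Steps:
$b = 12$ ($b = 2 + 10 = 12$)
$S{\left(a,M \right)} = a + a M^{2}$ ($S{\left(a,M \right)} = a M^{2} + a = a + a M^{2}$)
$w{\left(d \right)} = -12$ ($w{\left(d \right)} = \left(-1\right) 12 = -12$)
$\left(w{\left(-2 \right)} + S{\left(16,\frac{1}{23} \right)}\right)^{2} = \left(-12 + 16 \left(1 + \left(\frac{1}{23}\right)^{2}\right)\right)^{2} = \left(-12 + 16 \left(1 + \frac{1}{529}\right)\right)^{2} = \left(-12 + 16 \cdot \frac{530}{529}\right)^{2} = \left(-12 + \frac{8480}{529}\right)^{2} = \left(\frac{2132}{529}\right)^{2} = \frac{4545424}{279841}$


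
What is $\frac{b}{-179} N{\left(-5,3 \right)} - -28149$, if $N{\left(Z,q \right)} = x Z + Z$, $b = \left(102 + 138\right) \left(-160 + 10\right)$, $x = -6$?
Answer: $\frac{5938671}{179} \approx 33177.0$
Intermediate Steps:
$b = -36000$ ($b = 240 \left(-150\right) = -36000$)
$N{\left(Z,q \right)} = - 5 Z$ ($N{\left(Z,q \right)} = - 6 Z + Z = - 5 Z$)
$\frac{b}{-179} N{\left(-5,3 \right)} - -28149 = - \frac{36000}{-179} \left(\left(-5\right) \left(-5\right)\right) - -28149 = \left(-36000\right) \left(- \frac{1}{179}\right) 25 + 28149 = \frac{36000}{179} \cdot 25 + 28149 = \frac{900000}{179} + 28149 = \frac{5938671}{179}$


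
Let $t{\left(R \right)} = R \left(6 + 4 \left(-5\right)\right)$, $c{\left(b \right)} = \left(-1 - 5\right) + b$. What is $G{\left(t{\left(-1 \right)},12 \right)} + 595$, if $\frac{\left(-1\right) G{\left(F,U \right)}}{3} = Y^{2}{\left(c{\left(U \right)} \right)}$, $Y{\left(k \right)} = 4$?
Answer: $547$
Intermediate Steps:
$c{\left(b \right)} = -6 + b$
$t{\left(R \right)} = - 14 R$ ($t{\left(R \right)} = R \left(6 - 20\right) = R \left(-14\right) = - 14 R$)
$G{\left(F,U \right)} = -48$ ($G{\left(F,U \right)} = - 3 \cdot 4^{2} = \left(-3\right) 16 = -48$)
$G{\left(t{\left(-1 \right)},12 \right)} + 595 = -48 + 595 = 547$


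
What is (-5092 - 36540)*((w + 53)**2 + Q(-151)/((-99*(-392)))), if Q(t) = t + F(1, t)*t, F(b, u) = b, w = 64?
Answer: -2764585501640/4851 ≈ -5.6990e+8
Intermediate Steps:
Q(t) = 2*t (Q(t) = t + 1*t = t + t = 2*t)
(-5092 - 36540)*((w + 53)**2 + Q(-151)/((-99*(-392)))) = (-5092 - 36540)*((64 + 53)**2 + (2*(-151))/((-99*(-392)))) = -41632*(117**2 - 302/38808) = -41632*(13689 - 302*1/38808) = -41632*(13689 - 151/19404) = -41632*265621205/19404 = -2764585501640/4851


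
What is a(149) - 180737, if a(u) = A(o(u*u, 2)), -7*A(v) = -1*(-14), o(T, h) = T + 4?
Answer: -180739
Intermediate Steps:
o(T, h) = 4 + T
A(v) = -2 (A(v) = -(-1)*(-14)/7 = -⅐*14 = -2)
a(u) = -2
a(149) - 180737 = -2 - 180737 = -180739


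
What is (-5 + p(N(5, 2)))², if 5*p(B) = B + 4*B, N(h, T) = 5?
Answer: 0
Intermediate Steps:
p(B) = B (p(B) = (B + 4*B)/5 = (5*B)/5 = B)
(-5 + p(N(5, 2)))² = (-5 + 5)² = 0² = 0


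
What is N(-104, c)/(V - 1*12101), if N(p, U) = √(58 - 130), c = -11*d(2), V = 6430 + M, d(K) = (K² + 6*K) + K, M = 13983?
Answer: 3*I*√2/4156 ≈ 0.0010208*I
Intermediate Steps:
d(K) = K² + 7*K
V = 20413 (V = 6430 + 13983 = 20413)
c = -198 (c = -22*(7 + 2) = -22*9 = -11*18 = -198)
N(p, U) = 6*I*√2 (N(p, U) = √(-72) = 6*I*√2)
N(-104, c)/(V - 1*12101) = (6*I*√2)/(20413 - 1*12101) = (6*I*√2)/(20413 - 12101) = (6*I*√2)/8312 = (6*I*√2)*(1/8312) = 3*I*√2/4156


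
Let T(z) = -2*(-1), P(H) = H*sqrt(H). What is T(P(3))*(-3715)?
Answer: -7430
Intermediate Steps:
P(H) = H**(3/2)
T(z) = 2
T(P(3))*(-3715) = 2*(-3715) = -7430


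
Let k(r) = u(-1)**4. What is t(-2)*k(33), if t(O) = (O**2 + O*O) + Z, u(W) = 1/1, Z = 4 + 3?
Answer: 15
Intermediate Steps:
Z = 7
u(W) = 1
t(O) = 7 + 2*O**2 (t(O) = (O**2 + O*O) + 7 = (O**2 + O**2) + 7 = 2*O**2 + 7 = 7 + 2*O**2)
k(r) = 1 (k(r) = 1**4 = 1)
t(-2)*k(33) = (7 + 2*(-2)**2)*1 = (7 + 2*4)*1 = (7 + 8)*1 = 15*1 = 15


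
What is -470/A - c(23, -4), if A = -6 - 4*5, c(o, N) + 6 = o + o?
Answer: -285/13 ≈ -21.923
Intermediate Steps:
c(o, N) = -6 + 2*o (c(o, N) = -6 + (o + o) = -6 + 2*o)
A = -26 (A = -6 - 20 = -26)
-470/A - c(23, -4) = -470/(-26) - (-6 + 2*23) = -470*(-1/26) - (-6 + 46) = 235/13 - 1*40 = 235/13 - 40 = -285/13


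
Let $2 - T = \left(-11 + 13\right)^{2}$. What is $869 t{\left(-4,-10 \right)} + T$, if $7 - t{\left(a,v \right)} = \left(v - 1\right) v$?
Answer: $-89509$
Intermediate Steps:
$t{\left(a,v \right)} = 7 - v \left(-1 + v\right)$ ($t{\left(a,v \right)} = 7 - \left(v - 1\right) v = 7 - \left(-1 + v\right) v = 7 - v \left(-1 + v\right)$)
$T = -2$ ($T = 2 - \left(-11 + 13\right)^{2} = 2 - 2^{2} = 2 - 4 = -2$)
$869 t{\left(-4,-10 \right)} + T = 869 \left(7 - 10 - \left(-10\right)^{2}\right) - 2 = 869 \left(7 - 10 - 100\right) - 2 = 869 \left(-103\right) - 2 = -89507 - 2 = -89509$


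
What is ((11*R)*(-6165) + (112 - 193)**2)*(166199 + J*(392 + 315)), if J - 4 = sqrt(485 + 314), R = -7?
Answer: 81346948182 + 340255062*sqrt(799) ≈ 9.0965e+10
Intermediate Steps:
J = 4 + sqrt(799) (J = 4 + sqrt(485 + 314) = 4 + sqrt(799) ≈ 32.267)
((11*R)*(-6165) + (112 - 193)**2)*(166199 + J*(392 + 315)) = ((11*(-7))*(-6165) + (112 - 193)**2)*(166199 + (4 + sqrt(799))*(392 + 315)) = (-77*(-6165) + (-81)**2)*(166199 + (4 + sqrt(799))*707) = (474705 + 6561)*(166199 + (2828 + 707*sqrt(799))) = 481266*(169027 + 707*sqrt(799)) = 81346948182 + 340255062*sqrt(799)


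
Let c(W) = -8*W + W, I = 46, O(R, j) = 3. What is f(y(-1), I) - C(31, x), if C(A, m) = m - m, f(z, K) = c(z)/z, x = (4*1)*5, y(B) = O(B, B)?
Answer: -7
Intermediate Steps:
y(B) = 3
x = 20 (x = 4*5 = 20)
c(W) = -7*W
f(z, K) = -7 (f(z, K) = (-7*z)/z = -7)
C(A, m) = 0
f(y(-1), I) - C(31, x) = -7 - 1*0 = -7 + 0 = -7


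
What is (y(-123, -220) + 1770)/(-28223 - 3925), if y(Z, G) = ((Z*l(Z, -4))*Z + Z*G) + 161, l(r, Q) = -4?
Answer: 31525/32148 ≈ 0.98062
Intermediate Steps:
y(Z, G) = 161 - 4*Z**2 + G*Z (y(Z, G) = ((Z*(-4))*Z + Z*G) + 161 = ((-4*Z)*Z + G*Z) + 161 = (-4*Z**2 + G*Z) + 161 = 161 - 4*Z**2 + G*Z)
(y(-123, -220) + 1770)/(-28223 - 3925) = ((161 - 4*(-123)**2 - 220*(-123)) + 1770)/(-28223 - 3925) = ((161 - 4*15129 + 27060) + 1770)/(-32148) = ((161 - 60516 + 27060) + 1770)*(-1/32148) = (-33295 + 1770)*(-1/32148) = -31525*(-1/32148) = 31525/32148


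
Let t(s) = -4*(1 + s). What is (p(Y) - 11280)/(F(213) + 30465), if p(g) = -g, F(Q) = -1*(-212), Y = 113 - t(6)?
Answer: -11421/30677 ≈ -0.37230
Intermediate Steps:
t(s) = -4 - 4*s
Y = 141 (Y = 113 - (-4 - 4*6) = 113 - (-4 - 24) = 113 - 1*(-28) = 113 + 28 = 141)
F(Q) = 212
(p(Y) - 11280)/(F(213) + 30465) = (-1*141 - 11280)/(212 + 30465) = (-141 - 11280)/30677 = -11421*1/30677 = -11421/30677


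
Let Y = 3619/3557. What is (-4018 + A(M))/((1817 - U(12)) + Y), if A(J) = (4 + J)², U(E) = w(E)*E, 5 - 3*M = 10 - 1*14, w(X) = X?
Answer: -288117/121520 ≈ -2.3709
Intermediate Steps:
M = 3 (M = 5/3 - (10 - 1*14)/3 = 5/3 - (10 - 14)/3 = 5/3 - ⅓*(-4) = 5/3 + 4/3 = 3)
U(E) = E² (U(E) = E*E = E²)
Y = 3619/3557 (Y = 3619*(1/3557) = 3619/3557 ≈ 1.0174)
(-4018 + A(M))/((1817 - U(12)) + Y) = (-4018 + (4 + 3)²)/((1817 - 1*12²) + 3619/3557) = (-4018 + 7²)/((1817 - 1*144) + 3619/3557) = (-4018 + 49)/((1817 - 144) + 3619/3557) = -3969/(1673 + 3619/3557) = -3969/5954480/3557 = -3969*3557/5954480 = -288117/121520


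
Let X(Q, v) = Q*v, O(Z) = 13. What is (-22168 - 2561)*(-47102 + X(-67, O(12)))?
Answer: 1186324317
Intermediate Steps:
(-22168 - 2561)*(-47102 + X(-67, O(12))) = (-22168 - 2561)*(-47102 - 67*13) = -24729*(-47102 - 871) = -24729*(-47973) = 1186324317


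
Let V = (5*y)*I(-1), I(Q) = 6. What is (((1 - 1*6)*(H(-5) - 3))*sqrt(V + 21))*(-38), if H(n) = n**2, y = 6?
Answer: 4180*sqrt(201) ≈ 59262.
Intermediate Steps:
V = 180 (V = (5*6)*6 = 30*6 = 180)
(((1 - 1*6)*(H(-5) - 3))*sqrt(V + 21))*(-38) = (((1 - 1*6)*((-5)**2 - 3))*sqrt(180 + 21))*(-38) = (((1 - 6)*(25 - 3))*sqrt(201))*(-38) = ((-5*22)*sqrt(201))*(-38) = -110*sqrt(201)*(-38) = 4180*sqrt(201)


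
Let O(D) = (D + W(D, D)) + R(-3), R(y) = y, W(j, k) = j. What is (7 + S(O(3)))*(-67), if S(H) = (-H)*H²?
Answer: 1340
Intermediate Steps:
O(D) = -3 + 2*D (O(D) = (D + D) - 3 = 2*D - 3 = -3 + 2*D)
S(H) = -H³
(7 + S(O(3)))*(-67) = (7 - (-3 + 2*3)³)*(-67) = (7 - (-3 + 6)³)*(-67) = (7 - 1*3³)*(-67) = (7 - 1*27)*(-67) = (7 - 27)*(-67) = -20*(-67) = 1340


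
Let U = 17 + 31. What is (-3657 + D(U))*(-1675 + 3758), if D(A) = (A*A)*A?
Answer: 222745605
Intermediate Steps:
U = 48
D(A) = A**3 (D(A) = A**2*A = A**3)
(-3657 + D(U))*(-1675 + 3758) = (-3657 + 48**3)*(-1675 + 3758) = (-3657 + 110592)*2083 = 106935*2083 = 222745605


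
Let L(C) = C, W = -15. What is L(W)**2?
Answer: 225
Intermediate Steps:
L(W)**2 = (-15)**2 = 225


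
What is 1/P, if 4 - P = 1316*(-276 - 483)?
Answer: 1/998848 ≈ 1.0012e-6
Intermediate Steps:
P = 998848 (P = 4 - 1316*(-276 - 483) = 4 - 1316*(-759) = 4 - 1*(-998844) = 4 + 998844 = 998848)
1/P = 1/998848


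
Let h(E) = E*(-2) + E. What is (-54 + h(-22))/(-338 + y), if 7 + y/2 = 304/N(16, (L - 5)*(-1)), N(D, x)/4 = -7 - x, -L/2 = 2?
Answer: 64/723 ≈ 0.088520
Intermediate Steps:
L = -4 (L = -2*2 = -4)
N(D, x) = -28 - 4*x (N(D, x) = 4*(-7 - x) = -28 - 4*x)
y = -47/2 (y = -14 + 2*(304/(-28 - 4*(-4 - 5)*(-1))) = -14 + 2*(304/(-28 - (-36)*(-1))) = -14 + 2*(304/(-28 - 4*9)) = -14 + 2*(304/(-28 - 36)) = -14 + 2*(304/(-64)) = -14 + 2*(304*(-1/64)) = -14 + 2*(-19/4) = -14 - 19/2 = -47/2 ≈ -23.500)
h(E) = -E (h(E) = -2*E + E = -E)
(-54 + h(-22))/(-338 + y) = (-54 - 1*(-22))/(-338 - 47/2) = (-54 + 22)/(-723/2) = -32*(-2/723) = 64/723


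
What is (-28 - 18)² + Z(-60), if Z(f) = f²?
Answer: 5716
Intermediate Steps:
(-28 - 18)² + Z(-60) = (-28 - 18)² + (-60)² = (-46)² + 3600 = 2116 + 3600 = 5716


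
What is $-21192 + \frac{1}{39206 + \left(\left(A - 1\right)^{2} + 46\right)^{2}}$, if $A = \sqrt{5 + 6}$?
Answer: $- \frac{1748687674015}{82516406} + \frac{58 \sqrt{11}}{453840233} \approx -21192.0$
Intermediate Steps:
$A = \sqrt{11} \approx 3.3166$
$-21192 + \frac{1}{39206 + \left(\left(A - 1\right)^{2} + 46\right)^{2}} = -21192 + \frac{1}{39206 + \left(\left(\sqrt{11} - 1\right)^{2} + 46\right)^{2}} = -21192 + \frac{1}{39206 + \left(\left(-1 + \sqrt{11}\right)^{2} + 46\right)^{2}} = -21192 + \frac{1}{39206 + \left(46 + \left(-1 + \sqrt{11}\right)^{2}\right)^{2}}$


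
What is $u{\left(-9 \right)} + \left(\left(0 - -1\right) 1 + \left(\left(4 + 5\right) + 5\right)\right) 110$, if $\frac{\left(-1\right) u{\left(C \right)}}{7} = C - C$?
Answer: $1650$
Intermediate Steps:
$u{\left(C \right)} = 0$ ($u{\left(C \right)} = - 7 \left(C - C\right) = \left(-7\right) 0 = 0$)
$u{\left(-9 \right)} + \left(\left(0 - -1\right) 1 + \left(\left(4 + 5\right) + 5\right)\right) 110 = 0 + \left(\left(0 - -1\right) 1 + \left(\left(4 + 5\right) + 5\right)\right) 110 = 0 + \left(\left(0 + 1\right) 1 + \left(9 + 5\right)\right) 110 = 0 + \left(1 \cdot 1 + 14\right) 110 = 0 + \left(1 + 14\right) 110 = 0 + 15 \cdot 110 = 0 + 1650 = 1650$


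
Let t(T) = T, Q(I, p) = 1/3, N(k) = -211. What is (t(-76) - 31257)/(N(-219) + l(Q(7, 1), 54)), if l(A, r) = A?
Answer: 93999/632 ≈ 148.73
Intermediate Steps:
Q(I, p) = 1/3
(t(-76) - 31257)/(N(-219) + l(Q(7, 1), 54)) = (-76 - 31257)/(-211 + 1/3) = -31333/(-632/3) = -31333*(-3/632) = 93999/632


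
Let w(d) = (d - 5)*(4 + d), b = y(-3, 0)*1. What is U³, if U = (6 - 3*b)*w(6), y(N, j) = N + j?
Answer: 3375000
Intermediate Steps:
b = -3 (b = (-3 + 0)*1 = -3*1 = -3)
w(d) = (-5 + d)*(4 + d)
U = 150 (U = (6 - 3*(-3))*(-20 + 6² - 1*6) = (6 + 9)*(-20 + 36 - 6) = 15*10 = 150)
U³ = 150³ = 3375000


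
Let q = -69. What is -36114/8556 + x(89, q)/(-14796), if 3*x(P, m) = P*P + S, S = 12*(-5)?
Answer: -139190579/31648644 ≈ -4.3980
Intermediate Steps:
S = -60
x(P, m) = -20 + P²/3 (x(P, m) = (P*P - 60)/3 = (P² - 60)/3 = (-60 + P²)/3 = -20 + P²/3)
-36114/8556 + x(89, q)/(-14796) = -36114/8556 + (-20 + (⅓)*89²)/(-14796) = -36114*1/8556 + (-20 + (⅓)*7921)*(-1/14796) = -6019/1426 + (-20 + 7921/3)*(-1/14796) = -6019/1426 + (7861/3)*(-1/14796) = -6019/1426 - 7861/44388 = -139190579/31648644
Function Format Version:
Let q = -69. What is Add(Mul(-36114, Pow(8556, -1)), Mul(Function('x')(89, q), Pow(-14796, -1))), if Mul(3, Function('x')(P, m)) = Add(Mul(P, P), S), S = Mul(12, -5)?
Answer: Rational(-139190579, 31648644) ≈ -4.3980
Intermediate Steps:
S = -60
Function('x')(P, m) = Add(-20, Mul(Rational(1, 3), Pow(P, 2))) (Function('x')(P, m) = Mul(Rational(1, 3), Add(Mul(P, P), -60)) = Mul(Rational(1, 3), Add(Pow(P, 2), -60)) = Mul(Rational(1, 3), Add(-60, Pow(P, 2))) = Add(-20, Mul(Rational(1, 3), Pow(P, 2))))
Add(Mul(-36114, Pow(8556, -1)), Mul(Function('x')(89, q), Pow(-14796, -1))) = Add(Mul(-36114, Pow(8556, -1)), Mul(Add(-20, Mul(Rational(1, 3), Pow(89, 2))), Pow(-14796, -1))) = Add(Mul(-36114, Rational(1, 8556)), Mul(Add(-20, Mul(Rational(1, 3), 7921)), Rational(-1, 14796))) = Add(Rational(-6019, 1426), Mul(Add(-20, Rational(7921, 3)), Rational(-1, 14796))) = Add(Rational(-6019, 1426), Mul(Rational(7861, 3), Rational(-1, 14796))) = Add(Rational(-6019, 1426), Rational(-7861, 44388)) = Rational(-139190579, 31648644)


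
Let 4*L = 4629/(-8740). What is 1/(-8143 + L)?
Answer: -34960/284683909 ≈ -0.00012280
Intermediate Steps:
L = -4629/34960 (L = (4629/(-8740))/4 = (4629*(-1/8740))/4 = (¼)*(-4629/8740) = -4629/34960 ≈ -0.13241)
1/(-8143 + L) = 1/(-8143 - 4629/34960) = 1/(-284683909/34960) = -34960/284683909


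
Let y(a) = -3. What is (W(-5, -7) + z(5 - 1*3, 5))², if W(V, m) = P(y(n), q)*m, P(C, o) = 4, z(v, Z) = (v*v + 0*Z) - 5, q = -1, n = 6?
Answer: 841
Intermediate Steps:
z(v, Z) = -5 + v² (z(v, Z) = (v² + 0) - 5 = v² - 5 = -5 + v²)
W(V, m) = 4*m
(W(-5, -7) + z(5 - 1*3, 5))² = (4*(-7) + (-5 + (5 - 1*3)²))² = (-28 + (-5 + (5 - 3)²))² = (-28 + (-5 + 2²))² = (-28 + (-5 + 4))² = (-28 - 1)² = (-29)² = 841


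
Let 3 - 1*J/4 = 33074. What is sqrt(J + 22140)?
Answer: 8*I*sqrt(1721) ≈ 331.88*I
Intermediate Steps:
J = -132284 (J = 12 - 4*33074 = 12 - 132296 = -132284)
sqrt(J + 22140) = sqrt(-132284 + 22140) = sqrt(-110144) = 8*I*sqrt(1721)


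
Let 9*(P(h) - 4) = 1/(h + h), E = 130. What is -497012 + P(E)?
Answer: -1162998719/2340 ≈ -4.9701e+5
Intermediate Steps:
P(h) = 4 + 1/(18*h) (P(h) = 4 + 1/(9*(h + h)) = 4 + 1/(9*((2*h))) = 4 + (1/(2*h))/9 = 4 + 1/(18*h))
-497012 + P(E) = -497012 + (4 + (1/18)/130) = -497012 + (4 + (1/18)*(1/130)) = -497012 + (4 + 1/2340) = -497012 + 9361/2340 = -1162998719/2340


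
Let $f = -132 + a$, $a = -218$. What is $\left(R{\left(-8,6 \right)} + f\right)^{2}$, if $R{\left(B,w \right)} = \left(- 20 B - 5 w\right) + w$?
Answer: $45796$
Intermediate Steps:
$R{\left(B,w \right)} = - 20 B - 4 w$
$f = -350$ ($f = -132 - 218 = -350$)
$\left(R{\left(-8,6 \right)} + f\right)^{2} = \left(\left(\left(-20\right) \left(-8\right) - 24\right) - 350\right)^{2} = \left(\left(160 - 24\right) - 350\right)^{2} = \left(136 - 350\right)^{2} = \left(-214\right)^{2} = 45796$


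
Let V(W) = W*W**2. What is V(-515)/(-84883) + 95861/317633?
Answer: 43393906368138/26961641939 ≈ 1609.5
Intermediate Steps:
V(W) = W**3
V(-515)/(-84883) + 95861/317633 = (-515)**3/(-84883) + 95861/317633 = -136590875*(-1/84883) + 95861*(1/317633) = 136590875/84883 + 95861/317633 = 43393906368138/26961641939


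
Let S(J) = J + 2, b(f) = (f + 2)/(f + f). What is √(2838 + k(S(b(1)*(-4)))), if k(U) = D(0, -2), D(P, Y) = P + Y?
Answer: 2*√709 ≈ 53.254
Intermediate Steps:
b(f) = (2 + f)/(2*f) (b(f) = (2 + f)/((2*f)) = (2 + f)*(1/(2*f)) = (2 + f)/(2*f))
S(J) = 2 + J
k(U) = -2 (k(U) = 0 - 2 = -2)
√(2838 + k(S(b(1)*(-4)))) = √(2838 - 2) = √2836 = 2*√709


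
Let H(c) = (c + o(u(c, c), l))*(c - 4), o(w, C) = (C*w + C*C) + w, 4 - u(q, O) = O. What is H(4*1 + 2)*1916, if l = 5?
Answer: 72808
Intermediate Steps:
u(q, O) = 4 - O
o(w, C) = w + C**2 + C*w (o(w, C) = (C*w + C**2) + w = (C**2 + C*w) + w = w + C**2 + C*w)
H(c) = (-4 + c)*(49 - 5*c) (H(c) = (c + ((4 - c) + 5**2 + 5*(4 - c)))*(c - 4) = (c + ((4 - c) + 25 + (20 - 5*c)))*(-4 + c) = (c + (49 - 6*c))*(-4 + c) = (49 - 5*c)*(-4 + c) = (-4 + c)*(49 - 5*c))
H(4*1 + 2)*1916 = (-196 - 5*(4*1 + 2)**2 + 69*(4*1 + 2))*1916 = (-196 - 5*(4 + 2)**2 + 69*(4 + 2))*1916 = (-196 - 5*6**2 + 69*6)*1916 = (-196 - 5*36 + 414)*1916 = (-196 - 180 + 414)*1916 = 38*1916 = 72808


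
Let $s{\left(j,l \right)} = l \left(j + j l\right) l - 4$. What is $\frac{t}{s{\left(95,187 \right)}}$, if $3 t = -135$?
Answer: $- \frac{15}{208182112} \approx -7.2052 \cdot 10^{-8}$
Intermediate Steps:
$t = -45$ ($t = \frac{1}{3} \left(-135\right) = -45$)
$s{\left(j,l \right)} = -4 + l^{2} \left(j + j l\right)$ ($s{\left(j,l \right)} = l^{2} \left(j + j l\right) - 4 = -4 + l^{2} \left(j + j l\right)$)
$\frac{t}{s{\left(95,187 \right)}} = - \frac{45}{-4 + 95 \cdot 187^{2} + 95 \cdot 187^{3}} = - \frac{45}{-4 + 95 \cdot 34969 + 95 \cdot 6539203} = - \frac{45}{-4 + 3322055 + 621224285} = - \frac{45}{624546336} = \left(-45\right) \frac{1}{624546336} = - \frac{15}{208182112}$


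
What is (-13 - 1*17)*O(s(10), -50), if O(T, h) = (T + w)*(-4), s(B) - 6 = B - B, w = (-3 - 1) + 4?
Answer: 720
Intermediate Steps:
w = 0 (w = -4 + 4 = 0)
s(B) = 6 (s(B) = 6 + (B - B) = 6 + 0 = 6)
O(T, h) = -4*T (O(T, h) = (T + 0)*(-4) = T*(-4) = -4*T)
(-13 - 1*17)*O(s(10), -50) = (-13 - 1*17)*(-4*6) = (-13 - 17)*(-24) = -30*(-24) = 720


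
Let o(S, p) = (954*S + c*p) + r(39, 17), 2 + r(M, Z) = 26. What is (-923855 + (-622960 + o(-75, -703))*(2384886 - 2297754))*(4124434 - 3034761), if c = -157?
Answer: -55460031915674555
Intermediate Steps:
r(M, Z) = 24 (r(M, Z) = -2 + 26 = 24)
o(S, p) = 24 - 157*p + 954*S (o(S, p) = (954*S - 157*p) + 24 = (-157*p + 954*S) + 24 = 24 - 157*p + 954*S)
(-923855 + (-622960 + o(-75, -703))*(2384886 - 2297754))*(4124434 - 3034761) = (-923855 + (-622960 + (24 - 157*(-703) + 954*(-75)))*(2384886 - 2297754))*(4124434 - 3034761) = (-923855 + (-622960 + (24 + 110371 - 71550))*87132)*1089673 = (-923855 + (-622960 + 38845)*87132)*1089673 = (-923855 - 584115*87132)*1089673 = (-923855 - 50895108180)*1089673 = -50896032035*1089673 = -55460031915674555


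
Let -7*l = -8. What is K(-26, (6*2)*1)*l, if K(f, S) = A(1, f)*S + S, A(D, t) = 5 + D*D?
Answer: 96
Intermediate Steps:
A(D, t) = 5 + D²
l = 8/7 (l = -⅐*(-8) = 8/7 ≈ 1.1429)
K(f, S) = 7*S (K(f, S) = (5 + 1²)*S + S = (5 + 1)*S + S = 6*S + S = 7*S)
K(-26, (6*2)*1)*l = (7*((6*2)*1))*(8/7) = (7*(12*1))*(8/7) = (7*12)*(8/7) = 84*(8/7) = 96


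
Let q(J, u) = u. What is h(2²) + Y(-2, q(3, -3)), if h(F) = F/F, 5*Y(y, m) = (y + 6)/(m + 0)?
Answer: 11/15 ≈ 0.73333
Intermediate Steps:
Y(y, m) = (6 + y)/(5*m) (Y(y, m) = ((y + 6)/(m + 0))/5 = ((6 + y)/m)/5 = (6 + y)/(5*m))
h(F) = 1
h(2²) + Y(-2, q(3, -3)) = 1 + (⅕)*(6 - 2)/(-3) = 1 + (⅕)*(-⅓)*4 = 1 - 4/15 = 11/15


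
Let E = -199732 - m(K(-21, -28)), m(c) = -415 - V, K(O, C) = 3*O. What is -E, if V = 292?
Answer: 199025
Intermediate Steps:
m(c) = -707 (m(c) = -415 - 1*292 = -415 - 292 = -707)
E = -199025 (E = -199732 - 1*(-707) = -199732 + 707 = -199025)
-E = -1*(-199025) = 199025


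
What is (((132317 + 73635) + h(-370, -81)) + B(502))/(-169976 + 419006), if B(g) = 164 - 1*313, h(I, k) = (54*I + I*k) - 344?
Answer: 215449/249030 ≈ 0.86515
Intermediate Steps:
h(I, k) = -344 + 54*I + I*k
B(g) = -149 (B(g) = 164 - 313 = -149)
(((132317 + 73635) + h(-370, -81)) + B(502))/(-169976 + 419006) = (((132317 + 73635) + (-344 + 54*(-370) - 370*(-81))) - 149)/(-169976 + 419006) = ((205952 + (-344 - 19980 + 29970)) - 149)/249030 = ((205952 + 9646) - 149)*(1/249030) = (215598 - 149)*(1/249030) = 215449*(1/249030) = 215449/249030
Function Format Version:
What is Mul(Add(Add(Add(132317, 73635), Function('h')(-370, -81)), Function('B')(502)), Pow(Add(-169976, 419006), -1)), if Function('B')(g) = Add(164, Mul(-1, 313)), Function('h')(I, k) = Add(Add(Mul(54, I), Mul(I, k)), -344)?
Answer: Rational(215449, 249030) ≈ 0.86515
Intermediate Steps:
Function('h')(I, k) = Add(-344, Mul(54, I), Mul(I, k))
Function('B')(g) = -149 (Function('B')(g) = Add(164, -313) = -149)
Mul(Add(Add(Add(132317, 73635), Function('h')(-370, -81)), Function('B')(502)), Pow(Add(-169976, 419006), -1)) = Mul(Add(Add(Add(132317, 73635), Add(-344, Mul(54, -370), Mul(-370, -81))), -149), Pow(Add(-169976, 419006), -1)) = Mul(Add(Add(205952, Add(-344, -19980, 29970)), -149), Pow(249030, -1)) = Mul(Add(Add(205952, 9646), -149), Rational(1, 249030)) = Mul(Add(215598, -149), Rational(1, 249030)) = Mul(215449, Rational(1, 249030)) = Rational(215449, 249030)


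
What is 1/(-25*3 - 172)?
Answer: -1/247 ≈ -0.0040486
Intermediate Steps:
1/(-25*3 - 172) = 1/(-75 - 172) = 1/(-247) = -1/247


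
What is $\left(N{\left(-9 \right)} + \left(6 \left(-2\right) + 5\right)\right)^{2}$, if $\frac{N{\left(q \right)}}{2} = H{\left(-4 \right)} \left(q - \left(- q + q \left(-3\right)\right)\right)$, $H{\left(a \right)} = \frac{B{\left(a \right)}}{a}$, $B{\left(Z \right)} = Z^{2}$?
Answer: $124609$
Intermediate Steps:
$H{\left(a \right)} = a$ ($H{\left(a \right)} = \frac{a^{2}}{a} = a$)
$N{\left(q \right)} = - 40 q$ ($N{\left(q \right)} = 2 \left(- 4 \left(q - \left(- q + q \left(-3\right)\right)\right)\right) = 2 \left(- 4 \left(q + \left(q - - 3 q\right)\right)\right) = 2 \left(- 4 \left(q + \left(q + 3 q\right)\right)\right) = 2 \left(- 4 \left(q + 4 q\right)\right) = 2 \left(- 4 \cdot 5 q\right) = 2 \left(- 20 q\right) = - 40 q$)
$\left(N{\left(-9 \right)} + \left(6 \left(-2\right) + 5\right)\right)^{2} = \left(\left(-40\right) \left(-9\right) + \left(6 \left(-2\right) + 5\right)\right)^{2} = \left(360 + \left(-12 + 5\right)\right)^{2} = \left(360 - 7\right)^{2} = 353^{2} = 124609$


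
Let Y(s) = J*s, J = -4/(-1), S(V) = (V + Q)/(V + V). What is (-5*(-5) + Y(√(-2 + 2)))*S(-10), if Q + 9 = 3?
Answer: 20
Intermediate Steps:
Q = -6 (Q = -9 + 3 = -6)
S(V) = (-6 + V)/(2*V) (S(V) = (V - 6)/(V + V) = (-6 + V)/((2*V)) = (-6 + V)*(1/(2*V)) = (-6 + V)/(2*V))
J = 4 (J = -4*(-1) = 4)
Y(s) = 4*s
(-5*(-5) + Y(√(-2 + 2)))*S(-10) = (-5*(-5) + 4*√(-2 + 2))*((½)*(-6 - 10)/(-10)) = (25 + 4*√0)*((½)*(-⅒)*(-16)) = (25 + 4*0)*(⅘) = (25 + 0)*(⅘) = 25*(⅘) = 20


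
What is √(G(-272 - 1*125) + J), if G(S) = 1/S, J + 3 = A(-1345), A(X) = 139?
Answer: 3*√2381603/397 ≈ 11.662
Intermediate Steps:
J = 136 (J = -3 + 139 = 136)
√(G(-272 - 1*125) + J) = √(1/(-272 - 1*125) + 136) = √(1/(-272 - 125) + 136) = √(1/(-397) + 136) = √(-1/397 + 136) = √(53991/397) = 3*√2381603/397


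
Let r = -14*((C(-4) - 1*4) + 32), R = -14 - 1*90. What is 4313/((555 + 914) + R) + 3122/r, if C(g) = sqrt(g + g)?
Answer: -425597/90090 + 223*I*sqrt(2)/396 ≈ -4.7241 + 0.79639*I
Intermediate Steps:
C(g) = sqrt(2)*sqrt(g) (C(g) = sqrt(2*g) = sqrt(2)*sqrt(g))
R = -104 (R = -14 - 90 = -104)
r = -392 - 28*I*sqrt(2) (r = -14*((sqrt(2)*sqrt(-4) - 1*4) + 32) = -14*((sqrt(2)*(2*I) - 4) + 32) = -14*((2*I*sqrt(2) - 4) + 32) = -14*((-4 + 2*I*sqrt(2)) + 32) = -14*(28 + 2*I*sqrt(2)) = -392 - 28*I*sqrt(2) ≈ -392.0 - 39.598*I)
4313/((555 + 914) + R) + 3122/r = 4313/((555 + 914) - 104) + 3122/(-392 - 28*I*sqrt(2)) = 4313/(1469 - 104) + 3122/(-392 - 28*I*sqrt(2)) = 4313/1365 + 3122/(-392 - 28*I*sqrt(2))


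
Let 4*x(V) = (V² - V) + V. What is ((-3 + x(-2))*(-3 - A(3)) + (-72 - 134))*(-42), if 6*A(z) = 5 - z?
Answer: 8372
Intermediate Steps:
A(z) = ⅚ - z/6 (A(z) = (5 - z)/6 = ⅚ - z/6)
x(V) = V²/4 (x(V) = ((V² - V) + V)/4 = V²/4)
((-3 + x(-2))*(-3 - A(3)) + (-72 - 134))*(-42) = ((-3 + (¼)*(-2)²)*(-3 - (⅚ - ⅙*3)) + (-72 - 134))*(-42) = ((-3 + (¼)*4)*(-3 - (⅚ - ½)) - 206)*(-42) = ((-3 + 1)*(-3 - 1*⅓) - 206)*(-42) = (-2*(-3 - ⅓) - 206)*(-42) = (-2*(-10/3) - 206)*(-42) = (20/3 - 206)*(-42) = -598/3*(-42) = 8372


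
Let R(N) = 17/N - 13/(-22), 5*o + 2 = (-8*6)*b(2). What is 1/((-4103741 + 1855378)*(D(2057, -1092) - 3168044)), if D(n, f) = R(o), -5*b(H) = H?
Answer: 473/3369131923396785 ≈ 1.4039e-13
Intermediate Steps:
b(H) = -H/5
o = 86/25 (o = -⅖ + ((-8*6)*(-⅕*2))/5 = -⅖ + (-48*(-⅖))/5 = -⅖ + (⅕)*(96/5) = -⅖ + 96/25 = 86/25 ≈ 3.4400)
R(N) = 13/22 + 17/N (R(N) = 17/N - 13*(-1/22) = 17/N + 13/22 = 13/22 + 17/N)
D(n, f) = 2617/473 (D(n, f) = 13/22 + 17/(86/25) = 13/22 + 17*(25/86) = 13/22 + 425/86 = 2617/473)
1/((-4103741 + 1855378)*(D(2057, -1092) - 3168044)) = 1/((-4103741 + 1855378)*(2617/473 - 3168044)) = 1/(-2248363*(-1498482195/473)) = 1/(3369131923396785/473) = 473/3369131923396785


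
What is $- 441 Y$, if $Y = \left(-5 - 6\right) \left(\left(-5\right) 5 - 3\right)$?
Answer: $-135828$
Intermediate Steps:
$Y = 308$ ($Y = - 11 \left(-25 - 3\right) = \left(-11\right) \left(-28\right) = 308$)
$- 441 Y = \left(-441\right) 308 = -135828$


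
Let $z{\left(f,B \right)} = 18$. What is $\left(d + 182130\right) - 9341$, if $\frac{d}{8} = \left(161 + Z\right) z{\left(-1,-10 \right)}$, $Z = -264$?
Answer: $157957$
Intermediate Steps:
$d = -14832$ ($d = 8 \left(161 - 264\right) 18 = 8 \left(\left(-103\right) 18\right) = 8 \left(-1854\right) = -14832$)
$\left(d + 182130\right) - 9341 = \left(-14832 + 182130\right) - 9341 = 167298 - 9341 = 157957$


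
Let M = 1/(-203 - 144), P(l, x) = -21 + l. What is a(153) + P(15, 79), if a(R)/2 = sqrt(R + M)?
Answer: -6 + 2*sqrt(18422230)/347 ≈ 18.738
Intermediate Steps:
M = -1/347 (M = 1/(-347) = -1/347 ≈ -0.0028818)
a(R) = 2*sqrt(-1/347 + R) (a(R) = 2*sqrt(R - 1/347) = 2*sqrt(-1/347 + R))
a(153) + P(15, 79) = 2*sqrt(-347 + 120409*153)/347 + (-21 + 15) = 2*sqrt(-347 + 18422577)/347 - 6 = 2*sqrt(18422230)/347 - 6 = -6 + 2*sqrt(18422230)/347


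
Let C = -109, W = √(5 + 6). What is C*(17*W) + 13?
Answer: 13 - 1853*√11 ≈ -6132.7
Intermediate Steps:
W = √11 ≈ 3.3166
C*(17*W) + 13 = -1853*√11 + 13 = 13 - 1853*√11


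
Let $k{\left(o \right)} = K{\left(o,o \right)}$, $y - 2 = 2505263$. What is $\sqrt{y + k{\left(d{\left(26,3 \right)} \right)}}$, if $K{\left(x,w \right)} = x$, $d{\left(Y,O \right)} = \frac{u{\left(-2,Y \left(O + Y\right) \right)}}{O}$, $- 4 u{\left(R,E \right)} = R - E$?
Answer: $4 \sqrt{156583} \approx 1582.8$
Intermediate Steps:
$u{\left(R,E \right)} = - \frac{R}{4} + \frac{E}{4}$ ($u{\left(R,E \right)} = - \frac{R - E}{4} = - \frac{R}{4} + \frac{E}{4}$)
$d{\left(Y,O \right)} = \frac{\frac{1}{2} + \frac{Y \left(O + Y\right)}{4}}{O}$ ($d{\left(Y,O \right)} = \frac{\left(- \frac{1}{4}\right) \left(-2\right) + \frac{Y \left(O + Y\right)}{4}}{O} = \frac{\frac{1}{2} + \frac{Y \left(O + Y\right)}{4}}{O}$)
$y = 2505265$ ($y = 2 + 2505263 = 2505265$)
$k{\left(o \right)} = o$
$\sqrt{y + k{\left(d{\left(26,3 \right)} \right)}} = \sqrt{2505265 + \frac{2 + 26 \left(3 + 26\right)}{4 \cdot 3}} = \sqrt{2505265 + \frac{1}{4} \cdot \frac{1}{3} \left(2 + 26 \cdot 29\right)} = \sqrt{2505265 + \frac{1}{4} \cdot \frac{1}{3} \left(2 + 754\right)} = \sqrt{2505265 + \frac{1}{4} \cdot \frac{1}{3} \cdot 756} = \sqrt{2505265 + 63} = \sqrt{2505328} = 4 \sqrt{156583}$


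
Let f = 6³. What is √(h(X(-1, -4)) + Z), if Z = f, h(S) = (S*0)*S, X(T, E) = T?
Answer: 6*√6 ≈ 14.697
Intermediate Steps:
f = 216
h(S) = 0 (h(S) = 0*S = 0)
Z = 216
√(h(X(-1, -4)) + Z) = √(0 + 216) = √216 = 6*√6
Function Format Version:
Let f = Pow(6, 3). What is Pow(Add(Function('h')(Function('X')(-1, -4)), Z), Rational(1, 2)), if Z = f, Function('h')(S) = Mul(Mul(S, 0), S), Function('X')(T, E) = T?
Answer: Mul(6, Pow(6, Rational(1, 2))) ≈ 14.697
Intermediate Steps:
f = 216
Function('h')(S) = 0 (Function('h')(S) = Mul(0, S) = 0)
Z = 216
Pow(Add(Function('h')(Function('X')(-1, -4)), Z), Rational(1, 2)) = Pow(Add(0, 216), Rational(1, 2)) = Pow(216, Rational(1, 2)) = Mul(6, Pow(6, Rational(1, 2)))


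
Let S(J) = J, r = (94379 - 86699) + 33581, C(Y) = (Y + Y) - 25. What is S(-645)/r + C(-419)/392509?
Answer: -288776548/16195313849 ≈ -0.017831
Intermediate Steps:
C(Y) = -25 + 2*Y (C(Y) = 2*Y - 25 = -25 + 2*Y)
r = 41261 (r = 7680 + 33581 = 41261)
S(-645)/r + C(-419)/392509 = -645/41261 + (-25 + 2*(-419))/392509 = -645*1/41261 + (-25 - 838)*(1/392509) = -645/41261 - 863*1/392509 = -645/41261 - 863/392509 = -288776548/16195313849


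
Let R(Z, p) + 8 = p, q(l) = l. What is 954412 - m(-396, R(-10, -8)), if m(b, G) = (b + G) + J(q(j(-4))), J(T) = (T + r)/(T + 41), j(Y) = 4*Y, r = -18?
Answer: 23870634/25 ≈ 9.5483e+5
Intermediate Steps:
J(T) = (-18 + T)/(41 + T) (J(T) = (T - 18)/(T + 41) = (-18 + T)/(41 + T))
R(Z, p) = -8 + p
m(b, G) = -34/25 + G + b (m(b, G) = (b + G) + (-18 + 4*(-4))/(41 + 4*(-4)) = (G + b) + (-18 - 16)/(41 - 16) = (G + b) - 34/25 = -34/25 + G + b)
954412 - m(-396, R(-10, -8)) = 954412 - (-34/25 + (-8 - 8) - 396) = 954412 - (-34/25 - 16 - 396) = 954412 - 1*(-10334/25) = 954412 + 10334/25 = 23870634/25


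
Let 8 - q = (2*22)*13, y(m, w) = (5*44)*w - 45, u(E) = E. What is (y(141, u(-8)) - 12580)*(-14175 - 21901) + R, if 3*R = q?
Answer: 518953072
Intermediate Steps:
y(m, w) = -45 + 220*w (y(m, w) = 220*w - 45 = -45 + 220*w)
q = -564 (q = 8 - 2*22*13 = 8 - 44*13 = 8 - 1*572 = 8 - 572 = -564)
R = -188 (R = (⅓)*(-564) = -188)
(y(141, u(-8)) - 12580)*(-14175 - 21901) + R = ((-45 + 220*(-8)) - 12580)*(-14175 - 21901) - 188 = ((-45 - 1760) - 12580)*(-36076) - 188 = (-1805 - 12580)*(-36076) - 188 = -14385*(-36076) - 188 = 518953260 - 188 = 518953072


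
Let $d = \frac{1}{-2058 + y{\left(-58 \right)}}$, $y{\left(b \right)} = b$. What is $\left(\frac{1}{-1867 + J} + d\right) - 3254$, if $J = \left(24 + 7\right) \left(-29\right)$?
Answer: $- \frac{9522599153}{2926428} \approx -3254.0$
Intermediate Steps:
$J = -899$ ($J = 31 \left(-29\right) = -899$)
$d = - \frac{1}{2116}$ ($d = \frac{1}{-2058 - 58} = \frac{1}{-2116} = - \frac{1}{2116} \approx -0.00047259$)
$\left(\frac{1}{-1867 + J} + d\right) - 3254 = \left(\frac{1}{-1867 - 899} - \frac{1}{2116}\right) - 3254 = \left(\frac{1}{-2766} - \frac{1}{2116}\right) - 3254 = \left(- \frac{1}{2766} - \frac{1}{2116}\right) - 3254 = - \frac{2441}{2926428} - 3254 = - \frac{9522599153}{2926428}$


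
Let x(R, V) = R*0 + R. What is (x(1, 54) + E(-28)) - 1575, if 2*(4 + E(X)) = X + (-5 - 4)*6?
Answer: -1619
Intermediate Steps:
x(R, V) = R (x(R, V) = 0 + R = R)
E(X) = -31 + X/2 (E(X) = -4 + (X + (-5 - 4)*6)/2 = -4 + (X - 9*6)/2 = -4 + (X - 54)/2 = -4 + (-54 + X)/2 = -4 + (-27 + X/2) = -31 + X/2)
(x(1, 54) + E(-28)) - 1575 = (1 + (-31 + (½)*(-28))) - 1575 = (1 + (-31 - 14)) - 1575 = (1 - 45) - 1575 = -44 - 1575 = -1619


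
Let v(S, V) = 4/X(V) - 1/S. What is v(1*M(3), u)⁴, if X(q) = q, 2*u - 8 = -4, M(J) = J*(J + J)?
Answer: 1500625/104976 ≈ 14.295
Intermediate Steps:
M(J) = 2*J² (M(J) = J*(2*J) = 2*J²)
u = 2 (u = 4 + (½)*(-4) = 4 - 2 = 2)
v(S, V) = -1/S + 4/V (v(S, V) = 4/V - 1/S = -1/S + 4/V)
v(1*M(3), u)⁴ = (-1/(1*(2*3²)) + 4/2)⁴ = (-1/(1*(2*9)) + 4*(½))⁴ = (-1/(1*18) + 2)⁴ = (-1/18 + 2)⁴ = (35/18)⁴ = 1500625/104976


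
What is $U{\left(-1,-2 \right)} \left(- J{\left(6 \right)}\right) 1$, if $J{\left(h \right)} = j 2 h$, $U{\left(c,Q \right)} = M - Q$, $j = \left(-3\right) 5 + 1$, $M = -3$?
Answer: $-168$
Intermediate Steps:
$j = -14$ ($j = -15 + 1 = -14$)
$U{\left(c,Q \right)} = -3 - Q$
$J{\left(h \right)} = - 28 h$ ($J{\left(h \right)} = \left(-14\right) 2 h = - 28 h$)
$U{\left(-1,-2 \right)} \left(- J{\left(6 \right)}\right) 1 = \left(-3 - -2\right) \left(- \left(-28\right) 6\right) 1 = \left(-3 + 2\right) \left(\left(-1\right) \left(-168\right)\right) 1 = \left(-1\right) 168 \cdot 1 = \left(-168\right) 1 = -168$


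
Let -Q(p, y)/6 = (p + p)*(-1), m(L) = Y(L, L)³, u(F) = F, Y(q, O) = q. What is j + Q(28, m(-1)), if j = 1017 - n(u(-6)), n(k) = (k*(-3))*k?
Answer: 1461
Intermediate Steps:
n(k) = -3*k² (n(k) = (-3*k)*k = -3*k²)
m(L) = L³
Q(p, y) = 12*p (Q(p, y) = -6*(p + p)*(-1) = -6*2*p*(-1) = -(-12)*p = 12*p)
j = 1125 (j = 1017 - (-3)*(-6)² = 1017 - (-3)*36 = 1017 - 1*(-108) = 1017 + 108 = 1125)
j + Q(28, m(-1)) = 1125 + 12*28 = 1125 + 336 = 1461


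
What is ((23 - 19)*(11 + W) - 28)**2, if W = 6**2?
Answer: 25600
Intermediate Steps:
W = 36
((23 - 19)*(11 + W) - 28)**2 = ((23 - 19)*(11 + 36) - 28)**2 = (4*47 - 28)**2 = (188 - 28)**2 = 160**2 = 25600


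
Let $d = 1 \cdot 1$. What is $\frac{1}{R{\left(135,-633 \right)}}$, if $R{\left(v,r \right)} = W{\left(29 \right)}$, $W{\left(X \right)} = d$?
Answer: $1$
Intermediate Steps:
$d = 1$
$W{\left(X \right)} = 1$
$R{\left(v,r \right)} = 1$
$\frac{1}{R{\left(135,-633 \right)}} = 1^{-1} = 1$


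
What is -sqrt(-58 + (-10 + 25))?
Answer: -I*sqrt(43) ≈ -6.5574*I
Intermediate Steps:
-sqrt(-58 + (-10 + 25)) = -sqrt(-58 + 15) = -sqrt(-43) = -I*sqrt(43)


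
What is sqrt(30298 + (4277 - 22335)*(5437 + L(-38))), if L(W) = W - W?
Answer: 6*I*sqrt(2726418) ≈ 9907.1*I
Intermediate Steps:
L(W) = 0
sqrt(30298 + (4277 - 22335)*(5437 + L(-38))) = sqrt(30298 + (4277 - 22335)*(5437 + 0)) = sqrt(30298 - 18058*5437) = sqrt(30298 - 98181346) = sqrt(-98151048) = 6*I*sqrt(2726418)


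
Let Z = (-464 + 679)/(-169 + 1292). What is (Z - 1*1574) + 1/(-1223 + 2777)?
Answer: -2746518275/1745142 ≈ -1573.8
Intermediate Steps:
Z = 215/1123 ≈ 0.19145
(Z - 1*1574) + 1/(-1223 + 2777) = (215/1123 - 1*1574) + 1/(-1223 + 2777) = (215/1123 - 1574) + 1/1554 = -1767387/1123 + 1/1554 = -2746518275/1745142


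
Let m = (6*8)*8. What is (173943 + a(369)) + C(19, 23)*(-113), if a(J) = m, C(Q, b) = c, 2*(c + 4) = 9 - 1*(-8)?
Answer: 347637/2 ≈ 1.7382e+5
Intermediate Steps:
m = 384 (m = 48*8 = 384)
c = 9/2 (c = -4 + (9 - 1*(-8))/2 = -4 + (9 + 8)/2 = -4 + (1/2)*17 = -4 + 17/2 = 9/2 ≈ 4.5000)
C(Q, b) = 9/2
a(J) = 384
(173943 + a(369)) + C(19, 23)*(-113) = (173943 + 384) + (9/2)*(-113) = 174327 - 1017/2 = 347637/2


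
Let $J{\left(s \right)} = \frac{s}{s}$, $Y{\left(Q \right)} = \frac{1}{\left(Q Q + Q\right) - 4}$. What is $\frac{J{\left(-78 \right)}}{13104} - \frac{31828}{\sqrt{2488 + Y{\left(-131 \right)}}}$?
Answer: $\frac{1}{13104} - \frac{31828 \sqrt{721233090914}}{42360689} \approx -638.09$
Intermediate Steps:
$Y{\left(Q \right)} = \frac{1}{-4 + Q + Q^{2}}$ ($Y{\left(Q \right)} = \frac{1}{\left(Q^{2} + Q\right) - 4} = \frac{1}{\left(Q + Q^{2}\right) - 4} = \frac{1}{-4 + Q + Q^{2}}$)
$J{\left(s \right)} = 1$
$\frac{J{\left(-78 \right)}}{13104} - \frac{31828}{\sqrt{2488 + Y{\left(-131 \right)}}} = 1 \cdot \frac{1}{13104} - \frac{31828}{\sqrt{2488 + \frac{1}{-4 - 131 + \left(-131\right)^{2}}}} = 1 \cdot \frac{1}{13104} - \frac{31828}{\sqrt{2488 + \frac{1}{-4 - 131 + 17161}}} = \frac{1}{13104} - \frac{31828}{\sqrt{2488 + \frac{1}{17026}}} = \frac{1}{13104} - \frac{31828}{\sqrt{\frac{42360689}{17026}}} = \frac{1}{13104} - \frac{31828}{\frac{1}{17026} \sqrt{721233090914}} = \frac{1}{13104} - 31828 \frac{\sqrt{721233090914}}{42360689} = \frac{1}{13104} - \frac{31828 \sqrt{721233090914}}{42360689}$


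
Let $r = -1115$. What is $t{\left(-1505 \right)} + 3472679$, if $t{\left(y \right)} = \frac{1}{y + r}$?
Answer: $\frac{9098418979}{2620} \approx 3.4727 \cdot 10^{6}$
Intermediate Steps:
$t{\left(y \right)} = \frac{1}{-1115 + y}$ ($t{\left(y \right)} = \frac{1}{y - 1115} = \frac{1}{-1115 + y}$)
$t{\left(-1505 \right)} + 3472679 = \frac{1}{-1115 - 1505} + 3472679 = \frac{1}{-2620} + 3472679 = - \frac{1}{2620} + 3472679 = \frac{9098418979}{2620}$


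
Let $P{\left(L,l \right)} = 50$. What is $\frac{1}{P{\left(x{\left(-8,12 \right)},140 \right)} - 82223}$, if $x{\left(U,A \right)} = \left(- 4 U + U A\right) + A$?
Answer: $- \frac{1}{82173} \approx -1.2169 \cdot 10^{-5}$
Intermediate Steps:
$x{\left(U,A \right)} = A - 4 U + A U$ ($x{\left(U,A \right)} = \left(- 4 U + A U\right) + A = A - 4 U + A U$)
$\frac{1}{P{\left(x{\left(-8,12 \right)},140 \right)} - 82223} = \frac{1}{50 - 82223} = \frac{1}{-82173} = - \frac{1}{82173}$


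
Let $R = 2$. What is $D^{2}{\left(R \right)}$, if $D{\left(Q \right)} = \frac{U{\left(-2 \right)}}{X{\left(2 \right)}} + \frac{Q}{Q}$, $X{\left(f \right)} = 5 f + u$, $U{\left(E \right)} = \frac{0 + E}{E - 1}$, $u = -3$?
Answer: $\frac{529}{441} \approx 1.1995$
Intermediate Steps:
$U{\left(E \right)} = \frac{E}{-1 + E}$
$X{\left(f \right)} = -3 + 5 f$ ($X{\left(f \right)} = 5 f - 3 = -3 + 5 f$)
$D{\left(Q \right)} = \frac{23}{21}$ ($D{\left(Q \right)} = \frac{\left(-2\right) \frac{1}{-1 - 2}}{-3 + 5 \cdot 2} + \frac{Q}{Q} = \frac{\left(-2\right) \frac{1}{-3}}{-3 + 10} + 1 = \frac{\left(-2\right) \left(- \frac{1}{3}\right)}{7} + 1 = \frac{2}{3} \cdot \frac{1}{7} + 1 = \frac{2}{21} + 1 = \frac{23}{21}$)
$D^{2}{\left(R \right)} = \left(\frac{23}{21}\right)^{2} = \frac{529}{441}$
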